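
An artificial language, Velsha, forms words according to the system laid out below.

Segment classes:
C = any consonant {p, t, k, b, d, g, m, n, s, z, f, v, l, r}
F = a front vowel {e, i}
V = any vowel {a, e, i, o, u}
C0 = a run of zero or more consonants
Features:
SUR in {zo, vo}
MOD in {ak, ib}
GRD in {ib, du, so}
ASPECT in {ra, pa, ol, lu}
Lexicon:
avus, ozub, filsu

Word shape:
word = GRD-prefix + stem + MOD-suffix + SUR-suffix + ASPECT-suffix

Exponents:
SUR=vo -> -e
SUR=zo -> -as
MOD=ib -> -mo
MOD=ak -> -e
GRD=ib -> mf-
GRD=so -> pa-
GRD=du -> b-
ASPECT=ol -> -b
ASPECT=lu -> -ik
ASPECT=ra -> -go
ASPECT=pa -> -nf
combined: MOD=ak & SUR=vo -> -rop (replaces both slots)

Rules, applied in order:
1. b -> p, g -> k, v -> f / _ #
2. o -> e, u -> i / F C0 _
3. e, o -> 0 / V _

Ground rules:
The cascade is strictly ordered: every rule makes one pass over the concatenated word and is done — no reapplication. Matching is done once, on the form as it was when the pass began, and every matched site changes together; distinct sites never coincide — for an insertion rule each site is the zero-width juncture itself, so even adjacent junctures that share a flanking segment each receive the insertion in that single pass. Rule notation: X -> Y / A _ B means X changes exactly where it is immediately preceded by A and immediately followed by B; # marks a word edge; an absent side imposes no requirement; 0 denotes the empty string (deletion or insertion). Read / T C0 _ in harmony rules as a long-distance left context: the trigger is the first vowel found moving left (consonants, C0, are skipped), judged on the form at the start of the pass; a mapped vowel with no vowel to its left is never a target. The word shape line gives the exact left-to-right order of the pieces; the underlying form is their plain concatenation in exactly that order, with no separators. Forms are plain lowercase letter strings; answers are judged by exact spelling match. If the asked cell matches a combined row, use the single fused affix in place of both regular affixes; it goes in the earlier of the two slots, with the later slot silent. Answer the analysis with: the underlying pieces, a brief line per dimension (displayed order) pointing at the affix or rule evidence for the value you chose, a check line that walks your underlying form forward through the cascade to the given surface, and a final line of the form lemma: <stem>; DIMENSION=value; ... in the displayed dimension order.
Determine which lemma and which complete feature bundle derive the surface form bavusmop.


underlying: b-avus-mo-e-b
SUR=vo - signalled by the affix -e
MOD=ib - signalled by the affix -mo
GRD=du - signalled by the affix b-
ASPECT=ol - signalled by the affix -b
check: bavusmoeb -> bavusmoep -> bavusmoep -> bavusmop
lemma: avus; SUR=vo; MOD=ib; GRD=du; ASPECT=ol


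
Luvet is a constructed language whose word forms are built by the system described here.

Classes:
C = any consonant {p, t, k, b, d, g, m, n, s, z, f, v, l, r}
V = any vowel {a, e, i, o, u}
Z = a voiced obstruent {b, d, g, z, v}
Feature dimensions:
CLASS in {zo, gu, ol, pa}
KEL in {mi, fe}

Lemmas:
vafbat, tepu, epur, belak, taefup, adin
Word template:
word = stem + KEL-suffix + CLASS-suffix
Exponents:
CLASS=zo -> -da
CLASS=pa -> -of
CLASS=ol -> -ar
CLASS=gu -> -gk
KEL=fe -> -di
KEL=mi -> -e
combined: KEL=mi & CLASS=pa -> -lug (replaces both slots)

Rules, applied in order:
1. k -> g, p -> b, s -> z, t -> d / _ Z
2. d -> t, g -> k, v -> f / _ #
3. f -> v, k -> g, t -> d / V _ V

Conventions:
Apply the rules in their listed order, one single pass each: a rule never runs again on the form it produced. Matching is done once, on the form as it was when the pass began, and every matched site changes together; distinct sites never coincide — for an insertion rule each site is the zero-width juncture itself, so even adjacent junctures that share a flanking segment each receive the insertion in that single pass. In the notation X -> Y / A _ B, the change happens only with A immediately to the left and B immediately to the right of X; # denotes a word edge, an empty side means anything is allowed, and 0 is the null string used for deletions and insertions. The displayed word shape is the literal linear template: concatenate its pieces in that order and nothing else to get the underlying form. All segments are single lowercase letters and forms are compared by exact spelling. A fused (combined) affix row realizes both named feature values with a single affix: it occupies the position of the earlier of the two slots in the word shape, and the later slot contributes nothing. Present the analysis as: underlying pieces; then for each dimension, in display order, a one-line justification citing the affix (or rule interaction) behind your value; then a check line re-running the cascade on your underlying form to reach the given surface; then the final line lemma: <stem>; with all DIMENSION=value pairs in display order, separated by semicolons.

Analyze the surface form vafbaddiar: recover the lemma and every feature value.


underlying: vafbat-di-ar
CLASS=ol - signalled by the affix -ar
KEL=fe - signalled by the affix -di
check: vafbatdiar -> vafbaddiar -> vafbaddiar -> vafbaddiar
lemma: vafbat; CLASS=ol; KEL=fe


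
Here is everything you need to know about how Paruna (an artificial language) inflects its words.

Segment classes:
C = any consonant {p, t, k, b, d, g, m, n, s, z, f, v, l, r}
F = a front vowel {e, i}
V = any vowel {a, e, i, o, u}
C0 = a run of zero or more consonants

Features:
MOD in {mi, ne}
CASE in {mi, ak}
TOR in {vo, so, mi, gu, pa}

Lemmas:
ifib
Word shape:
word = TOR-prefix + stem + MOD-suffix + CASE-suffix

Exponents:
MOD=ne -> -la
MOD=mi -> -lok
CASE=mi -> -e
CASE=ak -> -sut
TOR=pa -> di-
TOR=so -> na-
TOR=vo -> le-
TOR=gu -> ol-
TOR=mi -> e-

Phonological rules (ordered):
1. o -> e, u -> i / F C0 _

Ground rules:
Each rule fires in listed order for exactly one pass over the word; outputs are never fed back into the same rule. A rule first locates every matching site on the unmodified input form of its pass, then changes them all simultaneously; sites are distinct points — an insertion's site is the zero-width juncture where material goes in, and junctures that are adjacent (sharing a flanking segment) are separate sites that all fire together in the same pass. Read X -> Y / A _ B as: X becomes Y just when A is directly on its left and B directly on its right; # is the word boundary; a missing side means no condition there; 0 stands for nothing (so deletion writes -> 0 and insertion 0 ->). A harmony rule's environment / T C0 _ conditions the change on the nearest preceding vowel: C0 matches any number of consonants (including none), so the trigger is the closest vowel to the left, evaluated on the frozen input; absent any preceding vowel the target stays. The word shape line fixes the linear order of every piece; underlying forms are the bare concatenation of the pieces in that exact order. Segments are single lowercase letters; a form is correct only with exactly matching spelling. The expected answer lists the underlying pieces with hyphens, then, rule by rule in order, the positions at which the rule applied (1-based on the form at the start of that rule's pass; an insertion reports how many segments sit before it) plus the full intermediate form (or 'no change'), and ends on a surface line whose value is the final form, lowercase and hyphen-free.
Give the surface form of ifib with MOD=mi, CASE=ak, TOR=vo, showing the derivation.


underlying: le-ifib-lok-sut
1. o -> e, u -> i / F C0 _: fires at position(s) 8: leifibleksut
surface: leifibleksut


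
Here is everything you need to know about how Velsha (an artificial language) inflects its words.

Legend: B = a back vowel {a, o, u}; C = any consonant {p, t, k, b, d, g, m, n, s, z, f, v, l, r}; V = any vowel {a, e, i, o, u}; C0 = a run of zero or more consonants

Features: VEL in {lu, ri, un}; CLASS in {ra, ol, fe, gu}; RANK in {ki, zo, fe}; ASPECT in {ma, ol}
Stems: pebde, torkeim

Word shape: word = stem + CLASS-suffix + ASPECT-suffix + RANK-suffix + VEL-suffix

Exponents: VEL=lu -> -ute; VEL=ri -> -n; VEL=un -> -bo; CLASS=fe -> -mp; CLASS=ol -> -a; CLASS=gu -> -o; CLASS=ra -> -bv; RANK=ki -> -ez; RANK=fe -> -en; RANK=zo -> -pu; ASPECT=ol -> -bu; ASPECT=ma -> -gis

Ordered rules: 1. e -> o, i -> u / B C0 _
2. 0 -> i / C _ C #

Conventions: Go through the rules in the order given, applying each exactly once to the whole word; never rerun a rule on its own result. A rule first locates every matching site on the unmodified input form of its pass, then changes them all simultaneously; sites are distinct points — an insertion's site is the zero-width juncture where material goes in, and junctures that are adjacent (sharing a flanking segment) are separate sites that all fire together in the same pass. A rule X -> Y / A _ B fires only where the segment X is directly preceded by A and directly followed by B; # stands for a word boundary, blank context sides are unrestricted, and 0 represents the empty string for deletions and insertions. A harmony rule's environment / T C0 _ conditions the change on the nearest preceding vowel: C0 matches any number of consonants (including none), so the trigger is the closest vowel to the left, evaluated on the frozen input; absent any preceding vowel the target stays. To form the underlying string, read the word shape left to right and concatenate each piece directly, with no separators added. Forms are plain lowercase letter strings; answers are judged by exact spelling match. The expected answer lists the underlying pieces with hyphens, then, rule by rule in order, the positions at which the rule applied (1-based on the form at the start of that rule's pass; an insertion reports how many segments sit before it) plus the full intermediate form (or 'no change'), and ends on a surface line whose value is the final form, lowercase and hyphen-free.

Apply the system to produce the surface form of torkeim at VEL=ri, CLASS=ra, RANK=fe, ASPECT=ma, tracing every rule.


underlying: torkeim-bv-gis-en-n
1. e -> o, i -> u / B C0 _: fires at position(s) 5: torkoimbvgisenn
2. 0 -> i / C _ C #: inserts after position(s) 14: torkoimbvgisenin
surface: torkoimbvgisenin


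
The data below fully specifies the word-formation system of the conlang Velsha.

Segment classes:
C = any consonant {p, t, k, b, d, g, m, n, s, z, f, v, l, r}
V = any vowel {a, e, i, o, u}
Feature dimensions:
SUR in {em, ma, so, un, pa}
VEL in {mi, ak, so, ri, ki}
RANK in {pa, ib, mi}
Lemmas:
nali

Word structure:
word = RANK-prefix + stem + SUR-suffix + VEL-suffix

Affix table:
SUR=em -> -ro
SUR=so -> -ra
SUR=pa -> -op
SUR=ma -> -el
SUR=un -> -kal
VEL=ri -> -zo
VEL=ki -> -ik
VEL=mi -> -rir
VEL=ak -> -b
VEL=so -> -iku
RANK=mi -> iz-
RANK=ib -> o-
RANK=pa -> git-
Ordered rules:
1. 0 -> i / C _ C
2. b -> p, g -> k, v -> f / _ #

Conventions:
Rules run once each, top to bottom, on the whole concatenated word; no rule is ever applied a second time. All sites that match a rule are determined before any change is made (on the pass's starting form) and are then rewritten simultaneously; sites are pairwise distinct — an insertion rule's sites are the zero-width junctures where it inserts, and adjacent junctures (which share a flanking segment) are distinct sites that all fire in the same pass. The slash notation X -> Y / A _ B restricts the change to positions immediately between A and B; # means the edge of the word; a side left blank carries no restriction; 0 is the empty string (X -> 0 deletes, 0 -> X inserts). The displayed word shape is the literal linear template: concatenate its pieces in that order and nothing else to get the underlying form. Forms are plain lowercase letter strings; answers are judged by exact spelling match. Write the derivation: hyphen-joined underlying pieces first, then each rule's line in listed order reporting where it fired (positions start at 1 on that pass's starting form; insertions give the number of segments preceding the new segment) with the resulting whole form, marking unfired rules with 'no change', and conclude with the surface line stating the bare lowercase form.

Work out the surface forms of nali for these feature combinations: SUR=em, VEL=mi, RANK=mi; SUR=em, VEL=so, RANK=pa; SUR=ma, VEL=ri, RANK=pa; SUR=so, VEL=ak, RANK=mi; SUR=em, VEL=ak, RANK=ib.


cell SUR=em, VEL=mi, RANK=mi:
underlying: iz-nali-ro-rir
1. 0 -> i / C _ C: inserts after position(s) 2: izinalirorir
2. b -> p, g -> k, v -> f / _ #: no change
surface: izinalirorir

cell SUR=em, VEL=so, RANK=pa:
underlying: git-nali-ro-iku
1. 0 -> i / C _ C: inserts after position(s) 3: gitinaliroiku
2. b -> p, g -> k, v -> f / _ #: no change
surface: gitinaliroiku

cell SUR=ma, VEL=ri, RANK=pa:
underlying: git-nali-el-zo
1. 0 -> i / C _ C: inserts after position(s) 3, 9: gitinalielizo
2. b -> p, g -> k, v -> f / _ #: no change
surface: gitinalielizo

cell SUR=so, VEL=ak, RANK=mi:
underlying: iz-nali-ra-b
1. 0 -> i / C _ C: inserts after position(s) 2: izinalirab
2. b -> p, g -> k, v -> f / _ #: fires at position(s) 10: izinalirap
surface: izinalirap

cell SUR=em, VEL=ak, RANK=ib:
underlying: o-nali-ro-b
1. 0 -> i / C _ C: no change
2. b -> p, g -> k, v -> f / _ #: fires at position(s) 8: onalirop
surface: onalirop


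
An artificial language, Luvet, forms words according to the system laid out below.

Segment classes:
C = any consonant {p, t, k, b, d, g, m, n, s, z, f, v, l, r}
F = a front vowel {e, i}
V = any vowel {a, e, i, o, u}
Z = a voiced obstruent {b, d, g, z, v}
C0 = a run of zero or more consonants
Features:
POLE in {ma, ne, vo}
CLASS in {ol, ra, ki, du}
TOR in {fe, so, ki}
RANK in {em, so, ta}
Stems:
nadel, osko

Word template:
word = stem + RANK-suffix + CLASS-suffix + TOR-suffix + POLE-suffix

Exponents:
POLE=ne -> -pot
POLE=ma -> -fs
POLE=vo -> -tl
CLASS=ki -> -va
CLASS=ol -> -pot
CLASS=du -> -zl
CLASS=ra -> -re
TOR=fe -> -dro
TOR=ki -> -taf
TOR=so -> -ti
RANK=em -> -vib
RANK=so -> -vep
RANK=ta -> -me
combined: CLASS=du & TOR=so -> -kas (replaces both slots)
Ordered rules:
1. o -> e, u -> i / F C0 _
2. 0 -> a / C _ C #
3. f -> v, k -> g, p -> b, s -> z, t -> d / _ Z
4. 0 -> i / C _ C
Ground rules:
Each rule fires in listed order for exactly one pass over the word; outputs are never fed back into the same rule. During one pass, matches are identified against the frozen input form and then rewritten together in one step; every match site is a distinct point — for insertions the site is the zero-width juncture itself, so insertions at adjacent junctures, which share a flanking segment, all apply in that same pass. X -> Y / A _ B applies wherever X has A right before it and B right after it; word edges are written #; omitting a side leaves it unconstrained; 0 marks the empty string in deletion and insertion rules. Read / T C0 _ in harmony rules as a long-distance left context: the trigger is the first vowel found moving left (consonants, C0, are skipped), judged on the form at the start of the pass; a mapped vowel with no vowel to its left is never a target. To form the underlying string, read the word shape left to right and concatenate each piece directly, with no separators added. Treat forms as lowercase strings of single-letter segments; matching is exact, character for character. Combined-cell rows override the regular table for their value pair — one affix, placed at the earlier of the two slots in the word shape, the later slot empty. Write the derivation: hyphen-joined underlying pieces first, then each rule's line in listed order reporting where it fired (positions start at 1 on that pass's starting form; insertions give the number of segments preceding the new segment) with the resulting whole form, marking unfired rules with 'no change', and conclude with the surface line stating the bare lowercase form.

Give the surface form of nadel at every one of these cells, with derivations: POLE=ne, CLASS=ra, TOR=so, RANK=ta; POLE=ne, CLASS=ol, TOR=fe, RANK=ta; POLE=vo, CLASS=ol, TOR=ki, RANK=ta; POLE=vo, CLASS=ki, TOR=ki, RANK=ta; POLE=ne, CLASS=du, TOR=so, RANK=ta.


cell POLE=ne, CLASS=ra, TOR=so, RANK=ta:
underlying: nadel-me-re-ti-pot
1. o -> e, u -> i / F C0 _: fires at position(s) 13: nadelmeretipet
2. 0 -> a / C _ C #: no change
3. f -> v, k -> g, p -> b, s -> z, t -> d / _ Z: no change
4. 0 -> i / C _ C: inserts after position(s) 5: nadelimeretipet
surface: nadelimeretipet

cell POLE=ne, CLASS=ol, TOR=fe, RANK=ta:
underlying: nadel-me-pot-dro-pot
1. o -> e, u -> i / F C0 _: fires at position(s) 9: nadelmepetdropot
2. 0 -> a / C _ C #: no change
3. f -> v, k -> g, p -> b, s -> z, t -> d / _ Z: fires at position(s) 10: nadelmepeddropot
4. 0 -> i / C _ C: inserts after position(s) 5, 10, 11: nadelimepedidiropot
surface: nadelimepedidiropot

cell POLE=vo, CLASS=ol, TOR=ki, RANK=ta:
underlying: nadel-me-pot-taf-tl
1. o -> e, u -> i / F C0 _: fires at position(s) 9: nadelmepettaftl
2. 0 -> a / C _ C #: inserts after position(s) 14: nadelmepettaftal
3. f -> v, k -> g, p -> b, s -> z, t -> d / _ Z: no change
4. 0 -> i / C _ C: inserts after position(s) 5, 10, 13: nadelimepetitafital
surface: nadelimepetitafital

cell POLE=vo, CLASS=ki, TOR=ki, RANK=ta:
underlying: nadel-me-va-taf-tl
1. o -> e, u -> i / F C0 _: no change
2. 0 -> a / C _ C #: inserts after position(s) 13: nadelmevataftal
3. f -> v, k -> g, p -> b, s -> z, t -> d / _ Z: no change
4. 0 -> i / C _ C: inserts after position(s) 5, 12: nadelimevatafital
surface: nadelimevatafital

cell POLE=ne, CLASS=du, TOR=so, RANK=ta:
underlying: nadel-me-kas-pot
1. o -> e, u -> i / F C0 _: no change
2. 0 -> a / C _ C #: no change
3. f -> v, k -> g, p -> b, s -> z, t -> d / _ Z: no change
4. 0 -> i / C _ C: inserts after position(s) 5, 10: nadelimekasipot
surface: nadelimekasipot


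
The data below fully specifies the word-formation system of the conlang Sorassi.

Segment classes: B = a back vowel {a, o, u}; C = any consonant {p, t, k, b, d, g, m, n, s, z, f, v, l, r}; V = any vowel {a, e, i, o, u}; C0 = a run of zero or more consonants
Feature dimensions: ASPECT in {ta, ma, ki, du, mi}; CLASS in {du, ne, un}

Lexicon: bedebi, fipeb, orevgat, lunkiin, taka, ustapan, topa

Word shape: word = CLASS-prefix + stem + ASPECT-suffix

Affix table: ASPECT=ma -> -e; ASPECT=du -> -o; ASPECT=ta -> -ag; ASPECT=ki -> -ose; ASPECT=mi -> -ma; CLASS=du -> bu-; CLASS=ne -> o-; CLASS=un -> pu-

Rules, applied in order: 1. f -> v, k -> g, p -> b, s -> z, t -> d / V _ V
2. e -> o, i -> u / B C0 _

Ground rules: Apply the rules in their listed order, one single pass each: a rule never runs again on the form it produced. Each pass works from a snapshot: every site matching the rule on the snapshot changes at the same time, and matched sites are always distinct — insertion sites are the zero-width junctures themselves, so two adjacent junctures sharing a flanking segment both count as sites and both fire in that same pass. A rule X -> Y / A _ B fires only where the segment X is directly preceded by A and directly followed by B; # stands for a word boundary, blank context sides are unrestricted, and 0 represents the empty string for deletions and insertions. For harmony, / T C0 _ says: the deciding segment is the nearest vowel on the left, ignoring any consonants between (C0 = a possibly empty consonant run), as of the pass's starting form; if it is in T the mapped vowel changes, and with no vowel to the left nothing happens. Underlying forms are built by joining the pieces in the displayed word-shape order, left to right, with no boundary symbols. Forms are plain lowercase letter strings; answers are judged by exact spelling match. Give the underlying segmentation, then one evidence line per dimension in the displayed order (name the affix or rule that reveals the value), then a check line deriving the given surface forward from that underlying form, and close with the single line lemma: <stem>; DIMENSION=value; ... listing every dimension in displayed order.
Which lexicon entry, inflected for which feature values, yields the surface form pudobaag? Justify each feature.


underlying: pu-topa-ag
ASPECT=ta - signalled by the affix -ag
CLASS=un - signalled by the affix pu-
check: putopaag -> pudobaag -> pudobaag
lemma: topa; ASPECT=ta; CLASS=un


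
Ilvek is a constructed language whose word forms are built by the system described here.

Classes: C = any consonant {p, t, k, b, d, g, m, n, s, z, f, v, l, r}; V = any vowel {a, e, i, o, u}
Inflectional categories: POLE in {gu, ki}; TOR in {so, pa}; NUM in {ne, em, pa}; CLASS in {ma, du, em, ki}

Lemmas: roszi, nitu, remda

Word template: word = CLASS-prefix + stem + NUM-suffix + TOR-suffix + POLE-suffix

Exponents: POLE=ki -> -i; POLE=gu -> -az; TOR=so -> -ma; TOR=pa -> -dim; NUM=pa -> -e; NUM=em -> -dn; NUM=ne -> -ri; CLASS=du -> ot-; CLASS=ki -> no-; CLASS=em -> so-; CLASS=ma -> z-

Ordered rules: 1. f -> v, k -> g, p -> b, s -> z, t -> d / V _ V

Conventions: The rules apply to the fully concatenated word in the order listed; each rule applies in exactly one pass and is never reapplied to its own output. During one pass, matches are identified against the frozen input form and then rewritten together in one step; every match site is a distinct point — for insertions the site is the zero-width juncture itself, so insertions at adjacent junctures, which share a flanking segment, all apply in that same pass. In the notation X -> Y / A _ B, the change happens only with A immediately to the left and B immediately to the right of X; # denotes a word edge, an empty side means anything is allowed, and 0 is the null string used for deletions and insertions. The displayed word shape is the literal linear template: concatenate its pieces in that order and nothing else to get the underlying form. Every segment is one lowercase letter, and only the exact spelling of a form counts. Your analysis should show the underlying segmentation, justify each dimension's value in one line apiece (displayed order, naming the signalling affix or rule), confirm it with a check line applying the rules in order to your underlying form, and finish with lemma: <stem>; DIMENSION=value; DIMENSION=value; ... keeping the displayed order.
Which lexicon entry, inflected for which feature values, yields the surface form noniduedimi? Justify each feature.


underlying: no-nitu-e-dim-i
POLE=ki - signalled by the affix -i
TOR=pa - signalled by the affix -dim
NUM=pa - signalled by the affix -e
CLASS=ki - signalled by the affix no-
check: nonituedimi -> noniduedimi
lemma: nitu; POLE=ki; TOR=pa; NUM=pa; CLASS=ki


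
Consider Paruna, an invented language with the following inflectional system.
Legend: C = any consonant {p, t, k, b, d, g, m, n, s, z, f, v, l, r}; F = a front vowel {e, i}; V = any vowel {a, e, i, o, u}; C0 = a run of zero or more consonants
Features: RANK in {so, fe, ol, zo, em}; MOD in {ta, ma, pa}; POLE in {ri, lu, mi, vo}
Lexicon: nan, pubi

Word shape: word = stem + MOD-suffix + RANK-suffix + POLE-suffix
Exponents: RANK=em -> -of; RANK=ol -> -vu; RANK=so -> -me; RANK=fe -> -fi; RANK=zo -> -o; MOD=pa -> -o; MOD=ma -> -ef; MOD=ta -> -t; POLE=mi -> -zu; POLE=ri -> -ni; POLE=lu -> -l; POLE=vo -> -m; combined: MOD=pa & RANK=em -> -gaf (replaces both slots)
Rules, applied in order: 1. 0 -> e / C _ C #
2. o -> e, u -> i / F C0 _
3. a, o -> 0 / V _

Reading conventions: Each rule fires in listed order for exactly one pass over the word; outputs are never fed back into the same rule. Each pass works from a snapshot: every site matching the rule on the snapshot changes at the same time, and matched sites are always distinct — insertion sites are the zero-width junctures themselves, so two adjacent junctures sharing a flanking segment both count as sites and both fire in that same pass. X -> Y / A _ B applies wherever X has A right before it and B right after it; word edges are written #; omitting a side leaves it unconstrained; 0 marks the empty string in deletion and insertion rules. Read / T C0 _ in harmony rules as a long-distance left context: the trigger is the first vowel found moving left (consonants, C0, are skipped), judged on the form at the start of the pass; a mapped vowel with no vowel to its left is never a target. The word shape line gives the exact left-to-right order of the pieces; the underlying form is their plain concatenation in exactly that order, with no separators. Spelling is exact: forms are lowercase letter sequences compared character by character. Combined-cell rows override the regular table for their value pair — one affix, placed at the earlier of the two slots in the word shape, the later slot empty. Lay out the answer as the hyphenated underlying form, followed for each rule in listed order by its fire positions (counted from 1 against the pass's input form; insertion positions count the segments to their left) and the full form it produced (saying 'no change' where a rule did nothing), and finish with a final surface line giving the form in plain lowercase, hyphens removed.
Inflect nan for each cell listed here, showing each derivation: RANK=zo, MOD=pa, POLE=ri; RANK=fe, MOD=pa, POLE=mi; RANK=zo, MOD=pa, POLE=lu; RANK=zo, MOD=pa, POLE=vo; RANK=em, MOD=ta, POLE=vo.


cell RANK=zo, MOD=pa, POLE=ri:
underlying: nan-o-o-ni
1. 0 -> e / C _ C #: no change
2. o -> e, u -> i / F C0 _: no change
3. a, o -> 0 / V _: fires at position(s) 5: nanoni
surface: nanoni

cell RANK=fe, MOD=pa, POLE=mi:
underlying: nan-o-fi-zu
1. 0 -> e / C _ C #: no change
2. o -> e, u -> i / F C0 _: fires at position(s) 8: nanofizi
3. a, o -> 0 / V _: no change
surface: nanofizi

cell RANK=zo, MOD=pa, POLE=lu:
underlying: nan-o-o-l
1. 0 -> e / C _ C #: no change
2. o -> e, u -> i / F C0 _: no change
3. a, o -> 0 / V _: fires at position(s) 5: nanol
surface: nanol

cell RANK=zo, MOD=pa, POLE=vo:
underlying: nan-o-o-m
1. 0 -> e / C _ C #: no change
2. o -> e, u -> i / F C0 _: no change
3. a, o -> 0 / V _: fires at position(s) 5: nanom
surface: nanom

cell RANK=em, MOD=ta, POLE=vo:
underlying: nan-t-of-m
1. 0 -> e / C _ C #: inserts after position(s) 6: nantofem
2. o -> e, u -> i / F C0 _: no change
3. a, o -> 0 / V _: no change
surface: nantofem


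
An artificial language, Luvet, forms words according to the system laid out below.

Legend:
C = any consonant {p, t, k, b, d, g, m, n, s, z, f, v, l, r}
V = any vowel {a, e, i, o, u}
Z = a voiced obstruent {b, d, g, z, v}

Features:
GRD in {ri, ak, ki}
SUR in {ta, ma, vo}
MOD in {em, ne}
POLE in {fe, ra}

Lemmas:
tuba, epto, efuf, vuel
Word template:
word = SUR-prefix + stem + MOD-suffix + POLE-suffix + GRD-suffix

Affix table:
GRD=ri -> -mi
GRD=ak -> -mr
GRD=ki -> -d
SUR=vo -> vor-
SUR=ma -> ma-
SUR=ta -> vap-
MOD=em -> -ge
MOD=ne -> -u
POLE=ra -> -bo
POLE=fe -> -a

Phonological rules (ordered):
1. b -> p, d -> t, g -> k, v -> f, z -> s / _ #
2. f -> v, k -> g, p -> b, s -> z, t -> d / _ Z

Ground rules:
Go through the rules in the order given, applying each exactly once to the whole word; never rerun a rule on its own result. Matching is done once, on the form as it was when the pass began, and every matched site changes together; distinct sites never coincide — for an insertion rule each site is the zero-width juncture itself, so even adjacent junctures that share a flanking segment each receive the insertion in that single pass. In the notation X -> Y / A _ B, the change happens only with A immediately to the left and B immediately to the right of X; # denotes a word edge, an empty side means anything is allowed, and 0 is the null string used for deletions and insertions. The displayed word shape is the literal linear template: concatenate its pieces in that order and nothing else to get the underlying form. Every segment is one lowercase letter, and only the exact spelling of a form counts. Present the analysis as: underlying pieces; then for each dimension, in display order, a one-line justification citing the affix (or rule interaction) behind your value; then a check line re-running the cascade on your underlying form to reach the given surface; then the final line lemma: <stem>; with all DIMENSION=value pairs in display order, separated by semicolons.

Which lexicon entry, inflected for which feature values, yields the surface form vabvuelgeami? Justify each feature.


underlying: vap-vuel-ge-a-mi
GRD=ri - signalled by the affix -mi
SUR=ta - signalled by the affix vap-
MOD=em - signalled by the affix -ge
POLE=fe - signalled by the affix -a
check: vapvuelgeami -> vapvuelgeami -> vabvuelgeami
lemma: vuel; GRD=ri; SUR=ta; MOD=em; POLE=fe


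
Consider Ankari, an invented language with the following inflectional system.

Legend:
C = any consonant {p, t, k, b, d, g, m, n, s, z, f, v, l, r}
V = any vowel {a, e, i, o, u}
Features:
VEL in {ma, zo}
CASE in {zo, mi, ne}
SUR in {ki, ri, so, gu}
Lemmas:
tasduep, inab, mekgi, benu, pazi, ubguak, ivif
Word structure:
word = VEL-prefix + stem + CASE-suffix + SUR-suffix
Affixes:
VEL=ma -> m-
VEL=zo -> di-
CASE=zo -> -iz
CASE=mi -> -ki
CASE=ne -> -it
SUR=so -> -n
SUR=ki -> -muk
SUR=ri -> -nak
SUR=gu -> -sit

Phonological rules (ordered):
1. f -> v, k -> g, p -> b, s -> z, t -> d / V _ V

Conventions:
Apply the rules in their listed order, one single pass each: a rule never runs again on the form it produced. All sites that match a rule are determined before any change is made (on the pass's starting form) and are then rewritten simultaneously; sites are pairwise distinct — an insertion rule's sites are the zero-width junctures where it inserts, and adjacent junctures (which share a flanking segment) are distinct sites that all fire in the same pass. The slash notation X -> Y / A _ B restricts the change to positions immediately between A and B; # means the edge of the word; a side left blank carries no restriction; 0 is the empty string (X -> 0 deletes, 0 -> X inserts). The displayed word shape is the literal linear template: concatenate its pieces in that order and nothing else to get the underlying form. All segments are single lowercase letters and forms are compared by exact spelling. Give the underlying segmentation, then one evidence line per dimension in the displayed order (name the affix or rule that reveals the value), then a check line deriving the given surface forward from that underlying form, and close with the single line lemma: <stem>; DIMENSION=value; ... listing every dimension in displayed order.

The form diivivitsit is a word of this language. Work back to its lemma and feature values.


underlying: di-ivif-it-sit
VEL=zo - signalled by the affix di-
CASE=ne - signalled by the affix -it
SUR=gu - signalled by the affix -sit
check: diivifitsit -> diivivitsit
lemma: ivif; VEL=zo; CASE=ne; SUR=gu


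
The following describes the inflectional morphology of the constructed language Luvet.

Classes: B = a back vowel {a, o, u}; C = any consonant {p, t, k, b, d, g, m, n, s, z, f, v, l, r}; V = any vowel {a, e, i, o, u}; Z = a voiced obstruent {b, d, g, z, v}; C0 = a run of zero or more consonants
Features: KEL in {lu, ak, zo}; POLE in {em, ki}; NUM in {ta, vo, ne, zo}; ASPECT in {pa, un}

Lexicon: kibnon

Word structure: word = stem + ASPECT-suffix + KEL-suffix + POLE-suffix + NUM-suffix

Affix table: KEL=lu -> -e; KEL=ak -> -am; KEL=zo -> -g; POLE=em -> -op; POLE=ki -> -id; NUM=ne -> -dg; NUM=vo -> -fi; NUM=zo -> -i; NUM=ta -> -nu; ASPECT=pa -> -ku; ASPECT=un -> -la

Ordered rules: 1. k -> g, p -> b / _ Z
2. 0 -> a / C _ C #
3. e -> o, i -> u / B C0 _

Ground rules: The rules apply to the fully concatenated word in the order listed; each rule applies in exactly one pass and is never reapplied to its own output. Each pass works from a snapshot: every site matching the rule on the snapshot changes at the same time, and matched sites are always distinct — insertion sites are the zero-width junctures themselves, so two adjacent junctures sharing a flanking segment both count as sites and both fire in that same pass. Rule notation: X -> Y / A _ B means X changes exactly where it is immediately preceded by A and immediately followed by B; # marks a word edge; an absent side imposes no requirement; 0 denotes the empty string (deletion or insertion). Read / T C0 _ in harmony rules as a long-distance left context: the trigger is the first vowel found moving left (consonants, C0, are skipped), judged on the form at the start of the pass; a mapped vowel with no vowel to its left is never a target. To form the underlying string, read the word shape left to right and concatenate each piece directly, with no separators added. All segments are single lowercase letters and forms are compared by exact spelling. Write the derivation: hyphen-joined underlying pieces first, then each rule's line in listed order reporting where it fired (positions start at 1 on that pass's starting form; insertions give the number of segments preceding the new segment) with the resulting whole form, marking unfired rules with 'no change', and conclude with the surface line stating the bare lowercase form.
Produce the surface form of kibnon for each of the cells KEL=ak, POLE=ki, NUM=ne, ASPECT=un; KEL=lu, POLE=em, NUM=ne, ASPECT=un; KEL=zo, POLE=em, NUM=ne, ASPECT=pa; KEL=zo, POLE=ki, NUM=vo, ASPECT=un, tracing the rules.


cell KEL=ak, POLE=ki, NUM=ne, ASPECT=un:
underlying: kibnon-la-am-id-dg
1. k -> g, p -> b / _ Z: no change
2. 0 -> a / C _ C #: inserts after position(s) 13: kibnonlaamiddag
3. e -> o, i -> u / B C0 _: fires at position(s) 11: kibnonlaamuddag
surface: kibnonlaamuddag

cell KEL=lu, POLE=em, NUM=ne, ASPECT=un:
underlying: kibnon-la-e-op-dg
1. k -> g, p -> b / _ Z: fires at position(s) 11: kibnonlaeobdg
2. 0 -> a / C _ C #: inserts after position(s) 12: kibnonlaeobdag
3. e -> o, i -> u / B C0 _: fires at position(s) 9: kibnonlaoobdag
surface: kibnonlaoobdag

cell KEL=zo, POLE=em, NUM=ne, ASPECT=pa:
underlying: kibnon-ku-g-op-dg
1. k -> g, p -> b / _ Z: fires at position(s) 11: kibnonkugobdg
2. 0 -> a / C _ C #: inserts after position(s) 12: kibnonkugobdag
3. e -> o, i -> u / B C0 _: no change
surface: kibnonkugobdag

cell KEL=zo, POLE=ki, NUM=vo, ASPECT=un:
underlying: kibnon-la-g-id-fi
1. k -> g, p -> b / _ Z: no change
2. 0 -> a / C _ C #: no change
3. e -> o, i -> u / B C0 _: fires at position(s) 10: kibnonlagudfi
surface: kibnonlagudfi


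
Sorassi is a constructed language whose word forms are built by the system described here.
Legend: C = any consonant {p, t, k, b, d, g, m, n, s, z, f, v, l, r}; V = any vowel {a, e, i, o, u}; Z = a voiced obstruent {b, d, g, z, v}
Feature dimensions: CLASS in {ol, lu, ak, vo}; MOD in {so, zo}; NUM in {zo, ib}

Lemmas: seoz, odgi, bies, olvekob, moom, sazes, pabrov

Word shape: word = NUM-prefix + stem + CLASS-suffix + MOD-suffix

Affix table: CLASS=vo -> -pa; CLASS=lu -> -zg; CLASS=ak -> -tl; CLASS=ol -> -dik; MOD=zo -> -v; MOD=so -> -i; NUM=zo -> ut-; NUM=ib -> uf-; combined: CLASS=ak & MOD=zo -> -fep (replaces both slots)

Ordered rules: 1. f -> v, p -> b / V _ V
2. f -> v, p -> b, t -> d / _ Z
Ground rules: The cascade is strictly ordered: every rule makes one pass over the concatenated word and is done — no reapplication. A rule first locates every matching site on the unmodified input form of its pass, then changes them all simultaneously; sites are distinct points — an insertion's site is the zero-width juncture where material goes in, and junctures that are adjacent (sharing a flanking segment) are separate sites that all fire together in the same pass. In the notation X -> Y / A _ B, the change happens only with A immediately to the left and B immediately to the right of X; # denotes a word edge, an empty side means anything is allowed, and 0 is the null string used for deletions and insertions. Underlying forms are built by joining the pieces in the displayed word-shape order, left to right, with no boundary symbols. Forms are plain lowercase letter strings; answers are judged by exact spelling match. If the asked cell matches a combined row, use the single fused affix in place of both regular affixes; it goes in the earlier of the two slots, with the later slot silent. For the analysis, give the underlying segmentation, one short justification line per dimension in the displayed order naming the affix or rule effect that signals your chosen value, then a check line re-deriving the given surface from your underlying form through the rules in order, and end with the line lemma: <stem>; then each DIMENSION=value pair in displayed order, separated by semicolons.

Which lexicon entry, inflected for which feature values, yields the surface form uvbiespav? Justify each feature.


underlying: uf-bies-pa-v
CLASS=vo - signalled by the affix -pa
MOD=zo - signalled by the affix -v
NUM=ib - signalled by the affix uf-
check: ufbiespav -> ufbiespav -> uvbiespav
lemma: bies; CLASS=vo; MOD=zo; NUM=ib


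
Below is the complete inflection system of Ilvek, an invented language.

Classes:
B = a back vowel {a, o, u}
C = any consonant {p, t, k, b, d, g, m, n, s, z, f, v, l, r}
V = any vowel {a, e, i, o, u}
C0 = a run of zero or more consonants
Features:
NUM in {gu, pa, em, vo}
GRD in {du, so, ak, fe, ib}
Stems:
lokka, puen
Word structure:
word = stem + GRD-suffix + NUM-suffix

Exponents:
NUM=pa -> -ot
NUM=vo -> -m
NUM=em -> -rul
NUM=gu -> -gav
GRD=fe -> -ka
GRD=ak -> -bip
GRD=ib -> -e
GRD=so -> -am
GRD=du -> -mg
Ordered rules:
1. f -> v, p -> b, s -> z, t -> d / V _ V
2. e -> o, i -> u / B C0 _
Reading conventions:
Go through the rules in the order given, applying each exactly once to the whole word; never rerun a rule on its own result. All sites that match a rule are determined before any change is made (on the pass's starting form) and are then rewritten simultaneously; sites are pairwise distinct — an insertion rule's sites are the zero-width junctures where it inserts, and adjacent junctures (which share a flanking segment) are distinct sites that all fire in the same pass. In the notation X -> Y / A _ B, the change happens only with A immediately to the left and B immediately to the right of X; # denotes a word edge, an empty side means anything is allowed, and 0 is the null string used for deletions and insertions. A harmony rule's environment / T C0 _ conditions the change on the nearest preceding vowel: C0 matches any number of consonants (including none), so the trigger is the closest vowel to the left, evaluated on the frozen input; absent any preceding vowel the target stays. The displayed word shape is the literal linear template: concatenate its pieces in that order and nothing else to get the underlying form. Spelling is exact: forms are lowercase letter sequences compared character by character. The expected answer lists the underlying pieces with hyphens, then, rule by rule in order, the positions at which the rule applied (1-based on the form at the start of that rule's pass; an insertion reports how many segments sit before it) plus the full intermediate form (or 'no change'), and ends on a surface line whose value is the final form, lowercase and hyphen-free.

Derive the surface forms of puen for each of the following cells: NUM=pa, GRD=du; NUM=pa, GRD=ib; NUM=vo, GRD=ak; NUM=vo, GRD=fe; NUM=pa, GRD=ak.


cell NUM=pa, GRD=du:
underlying: puen-mg-ot
1. f -> v, p -> b, s -> z, t -> d / V _ V: no change
2. e -> o, i -> u / B C0 _: fires at position(s) 3: puonmgot
surface: puonmgot

cell NUM=pa, GRD=ib:
underlying: puen-e-ot
1. f -> v, p -> b, s -> z, t -> d / V _ V: no change
2. e -> o, i -> u / B C0 _: fires at position(s) 3: puoneot
surface: puoneot

cell NUM=vo, GRD=ak:
underlying: puen-bip-m
1. f -> v, p -> b, s -> z, t -> d / V _ V: no change
2. e -> o, i -> u / B C0 _: fires at position(s) 3: puonbipm
surface: puonbipm

cell NUM=vo, GRD=fe:
underlying: puen-ka-m
1. f -> v, p -> b, s -> z, t -> d / V _ V: no change
2. e -> o, i -> u / B C0 _: fires at position(s) 3: puonkam
surface: puonkam

cell NUM=pa, GRD=ak:
underlying: puen-bip-ot
1. f -> v, p -> b, s -> z, t -> d / V _ V: fires at position(s) 7: puenbibot
2. e -> o, i -> u / B C0 _: fires at position(s) 3: puonbibot
surface: puonbibot


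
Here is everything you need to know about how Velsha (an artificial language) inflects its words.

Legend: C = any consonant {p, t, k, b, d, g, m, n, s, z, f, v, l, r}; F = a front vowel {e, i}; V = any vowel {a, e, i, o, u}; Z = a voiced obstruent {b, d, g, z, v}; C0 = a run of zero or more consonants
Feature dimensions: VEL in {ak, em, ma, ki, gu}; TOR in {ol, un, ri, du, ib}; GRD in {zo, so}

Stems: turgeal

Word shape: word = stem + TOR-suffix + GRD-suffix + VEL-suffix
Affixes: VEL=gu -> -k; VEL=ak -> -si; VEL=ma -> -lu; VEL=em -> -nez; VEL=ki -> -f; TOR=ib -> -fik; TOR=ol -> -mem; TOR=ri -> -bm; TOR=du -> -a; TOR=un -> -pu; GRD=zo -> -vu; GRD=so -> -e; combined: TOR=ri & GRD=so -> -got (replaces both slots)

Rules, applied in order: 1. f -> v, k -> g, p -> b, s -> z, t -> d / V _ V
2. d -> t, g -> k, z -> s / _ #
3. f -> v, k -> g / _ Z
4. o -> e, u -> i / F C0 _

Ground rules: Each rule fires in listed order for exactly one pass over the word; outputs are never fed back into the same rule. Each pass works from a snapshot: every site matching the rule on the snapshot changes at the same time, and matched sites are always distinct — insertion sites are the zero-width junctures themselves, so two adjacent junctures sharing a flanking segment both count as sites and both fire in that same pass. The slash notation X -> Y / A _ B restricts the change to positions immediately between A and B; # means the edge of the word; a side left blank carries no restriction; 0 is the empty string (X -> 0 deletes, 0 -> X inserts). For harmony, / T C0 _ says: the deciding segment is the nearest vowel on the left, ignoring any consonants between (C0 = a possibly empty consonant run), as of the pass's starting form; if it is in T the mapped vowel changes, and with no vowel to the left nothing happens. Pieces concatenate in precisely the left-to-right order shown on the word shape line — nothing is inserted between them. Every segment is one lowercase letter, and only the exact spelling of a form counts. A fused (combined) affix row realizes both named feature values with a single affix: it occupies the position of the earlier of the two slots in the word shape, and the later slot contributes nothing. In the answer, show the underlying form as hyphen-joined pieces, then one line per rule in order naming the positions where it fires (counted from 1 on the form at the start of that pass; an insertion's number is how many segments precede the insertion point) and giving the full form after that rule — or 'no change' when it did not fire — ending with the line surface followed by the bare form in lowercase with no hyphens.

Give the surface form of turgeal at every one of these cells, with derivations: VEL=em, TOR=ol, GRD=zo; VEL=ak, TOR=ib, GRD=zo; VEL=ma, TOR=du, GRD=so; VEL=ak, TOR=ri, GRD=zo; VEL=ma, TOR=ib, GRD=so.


cell VEL=em, TOR=ol, GRD=zo:
underlying: turgeal-mem-vu-nez
1. f -> v, k -> g, p -> b, s -> z, t -> d / V _ V: no change
2. d -> t, g -> k, z -> s / _ #: fires at position(s) 15: turgealmemvunes
3. f -> v, k -> g / _ Z: no change
4. o -> e, u -> i / F C0 _: fires at position(s) 12: turgealmemvines
surface: turgealmemvines

cell VEL=ak, TOR=ib, GRD=zo:
underlying: turgeal-fik-vu-si
1. f -> v, k -> g, p -> b, s -> z, t -> d / V _ V: fires at position(s) 13: turgealfikvuzi
2. d -> t, g -> k, z -> s / _ #: no change
3. f -> v, k -> g / _ Z: fires at position(s) 10: turgealfigvuzi
4. o -> e, u -> i / F C0 _: fires at position(s) 12: turgealfigvizi
surface: turgealfigvizi

cell VEL=ma, TOR=du, GRD=so:
underlying: turgeal-a-e-lu
1. f -> v, k -> g, p -> b, s -> z, t -> d / V _ V: no change
2. d -> t, g -> k, z -> s / _ #: no change
3. f -> v, k -> g / _ Z: no change
4. o -> e, u -> i / F C0 _: fires at position(s) 11: turgealaeli
surface: turgealaeli

cell VEL=ak, TOR=ri, GRD=zo:
underlying: turgeal-bm-vu-si
1. f -> v, k -> g, p -> b, s -> z, t -> d / V _ V: fires at position(s) 12: turgealbmvuzi
2. d -> t, g -> k, z -> s / _ #: no change
3. f -> v, k -> g / _ Z: no change
4. o -> e, u -> i / F C0 _: no change
surface: turgealbmvuzi

cell VEL=ma, TOR=ib, GRD=so:
underlying: turgeal-fik-e-lu
1. f -> v, k -> g, p -> b, s -> z, t -> d / V _ V: fires at position(s) 10: turgealfigelu
2. d -> t, g -> k, z -> s / _ #: no change
3. f -> v, k -> g / _ Z: no change
4. o -> e, u -> i / F C0 _: fires at position(s) 13: turgealfigeli
surface: turgealfigeli
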